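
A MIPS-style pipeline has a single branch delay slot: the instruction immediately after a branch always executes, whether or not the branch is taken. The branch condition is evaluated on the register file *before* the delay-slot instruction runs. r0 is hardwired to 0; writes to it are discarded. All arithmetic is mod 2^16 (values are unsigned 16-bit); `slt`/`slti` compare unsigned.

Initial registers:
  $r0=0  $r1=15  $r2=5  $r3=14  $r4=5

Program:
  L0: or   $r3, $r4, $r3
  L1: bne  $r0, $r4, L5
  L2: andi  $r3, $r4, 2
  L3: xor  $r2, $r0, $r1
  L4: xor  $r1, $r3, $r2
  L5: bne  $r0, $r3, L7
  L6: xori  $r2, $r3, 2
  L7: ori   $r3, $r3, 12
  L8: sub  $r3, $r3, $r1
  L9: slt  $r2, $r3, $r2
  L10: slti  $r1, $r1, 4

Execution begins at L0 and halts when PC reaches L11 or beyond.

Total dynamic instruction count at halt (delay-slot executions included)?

PC=0  or   $r3, $r4, $r3     | $r0=0 $r1=15 $r2=5 $r3=15 $r4=5
PC=1  bne  $r0, $r4, L5      | $r0=0 $r1=15 $r2=5 $r3=15 $r4=5  [TAKEN]
PC=2  andi  $r3, $r4, 2      | $r0=0 $r1=15 $r2=5 $r3=0 $r4=5
PC=5  bne  $r0, $r3, L7      | $r0=0 $r1=15 $r2=5 $r3=0 $r4=5  [not taken]
PC=6  xori  $r2, $r3, 2      | $r0=0 $r1=15 $r2=2 $r3=0 $r4=5
PC=7  ori   $r3, $r3, 12     | $r0=0 $r1=15 $r2=2 $r3=12 $r4=5
PC=8  sub  $r3, $r3, $r1     | $r0=0 $r1=15 $r2=2 $r3=65533 $r4=5
PC=9  slt  $r2, $r3, $r2     | $r0=0 $r1=15 $r2=0 $r3=65533 $r4=5
PC=10 slti  $r1, $r1, 4      | $r0=0 $r1=0 $r2=0 $r3=65533 $r4=5

9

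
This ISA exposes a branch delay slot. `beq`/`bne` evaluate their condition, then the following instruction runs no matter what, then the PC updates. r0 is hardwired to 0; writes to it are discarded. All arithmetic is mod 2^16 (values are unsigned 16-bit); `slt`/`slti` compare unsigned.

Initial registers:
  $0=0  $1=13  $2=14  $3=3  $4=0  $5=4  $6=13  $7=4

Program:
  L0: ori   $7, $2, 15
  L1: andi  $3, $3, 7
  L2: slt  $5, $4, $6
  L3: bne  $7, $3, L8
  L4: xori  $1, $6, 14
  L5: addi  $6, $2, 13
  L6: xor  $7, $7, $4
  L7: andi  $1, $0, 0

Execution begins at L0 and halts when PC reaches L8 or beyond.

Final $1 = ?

3

PC=0  ori   $7, $2, 15       | $0=0 $1=13 $2=14 $3=3 $4=0 $5=4 $6=13 $7=15
PC=1  andi  $3, $3, 7        | $0=0 $1=13 $2=14 $3=3 $4=0 $5=4 $6=13 $7=15
PC=2  slt  $5, $4, $6        | $0=0 $1=13 $2=14 $3=3 $4=0 $5=1 $6=13 $7=15
PC=3  bne  $7, $3, L8        | $0=0 $1=13 $2=14 $3=3 $4=0 $5=1 $6=13 $7=15  [TAKEN]
PC=4  xori  $1, $6, 14       | $0=0 $1=3 $2=14 $3=3 $4=0 $5=1 $6=13 $7=15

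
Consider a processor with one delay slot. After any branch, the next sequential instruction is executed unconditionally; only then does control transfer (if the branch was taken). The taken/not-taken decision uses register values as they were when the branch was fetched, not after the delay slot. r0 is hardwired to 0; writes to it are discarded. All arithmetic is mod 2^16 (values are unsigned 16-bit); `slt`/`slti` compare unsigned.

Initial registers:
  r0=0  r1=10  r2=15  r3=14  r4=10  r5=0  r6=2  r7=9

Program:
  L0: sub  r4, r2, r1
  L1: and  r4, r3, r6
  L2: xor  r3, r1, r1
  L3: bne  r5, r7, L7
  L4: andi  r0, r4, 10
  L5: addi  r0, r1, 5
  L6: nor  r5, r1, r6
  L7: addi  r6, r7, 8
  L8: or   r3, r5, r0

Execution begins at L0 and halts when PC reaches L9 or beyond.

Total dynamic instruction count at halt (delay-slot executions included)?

PC=0  sub  r4, r2, r1        | r0=0 r1=10 r2=15 r3=14 r4=5 r5=0 r6=2 r7=9
PC=1  and  r4, r3, r6        | r0=0 r1=10 r2=15 r3=14 r4=2 r5=0 r6=2 r7=9
PC=2  xor  r3, r1, r1        | r0=0 r1=10 r2=15 r3=0 r4=2 r5=0 r6=2 r7=9
PC=3  bne  r5, r7, L7        | r0=0 r1=10 r2=15 r3=0 r4=2 r5=0 r6=2 r7=9  [TAKEN]
PC=4  andi  r0, r4, 10       | r0=0 r1=10 r2=15 r3=0 r4=2 r5=0 r6=2 r7=9
PC=7  addi  r6, r7, 8        | r0=0 r1=10 r2=15 r3=0 r4=2 r5=0 r6=17 r7=9
PC=8  or   r3, r5, r0        | r0=0 r1=10 r2=15 r3=0 r4=2 r5=0 r6=17 r7=9

7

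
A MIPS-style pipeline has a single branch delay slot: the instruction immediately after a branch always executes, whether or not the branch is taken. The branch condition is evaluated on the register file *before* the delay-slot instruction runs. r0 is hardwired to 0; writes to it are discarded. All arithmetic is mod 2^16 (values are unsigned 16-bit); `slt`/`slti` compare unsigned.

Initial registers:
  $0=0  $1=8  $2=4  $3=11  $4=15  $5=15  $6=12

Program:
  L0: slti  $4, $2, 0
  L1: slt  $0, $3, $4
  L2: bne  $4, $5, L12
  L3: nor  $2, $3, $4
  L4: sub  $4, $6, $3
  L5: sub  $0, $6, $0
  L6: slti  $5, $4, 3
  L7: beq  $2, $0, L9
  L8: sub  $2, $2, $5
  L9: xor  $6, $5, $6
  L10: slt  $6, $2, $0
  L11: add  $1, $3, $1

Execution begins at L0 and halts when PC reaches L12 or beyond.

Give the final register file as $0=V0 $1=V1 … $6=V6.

$0=0 $1=8 $2=65524 $3=11 $4=0 $5=15 $6=12

PC=0  slti  $4, $2, 0        | $0=0 $1=8 $2=4 $3=11 $4=0 $5=15 $6=12
PC=1  slt  $0, $3, $4        | $0=0 $1=8 $2=4 $3=11 $4=0 $5=15 $6=12
PC=2  bne  $4, $5, L12       | $0=0 $1=8 $2=4 $3=11 $4=0 $5=15 $6=12  [TAKEN]
PC=3  nor  $2, $3, $4        | $0=0 $1=8 $2=65524 $3=11 $4=0 $5=15 $6=12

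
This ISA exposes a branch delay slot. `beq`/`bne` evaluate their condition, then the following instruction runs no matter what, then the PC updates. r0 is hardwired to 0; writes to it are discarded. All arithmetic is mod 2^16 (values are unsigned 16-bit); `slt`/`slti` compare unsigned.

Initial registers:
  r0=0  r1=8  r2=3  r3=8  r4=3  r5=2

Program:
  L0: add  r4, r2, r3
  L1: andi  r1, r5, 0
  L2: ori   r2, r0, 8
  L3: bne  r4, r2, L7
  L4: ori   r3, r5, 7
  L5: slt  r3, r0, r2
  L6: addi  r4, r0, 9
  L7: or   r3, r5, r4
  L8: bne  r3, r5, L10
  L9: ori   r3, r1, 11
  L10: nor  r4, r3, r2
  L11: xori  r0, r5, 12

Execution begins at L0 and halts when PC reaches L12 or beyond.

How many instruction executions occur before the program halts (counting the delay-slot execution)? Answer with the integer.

[0] add  r4, r2, r3  →  {r0:0, r1:8, r2:3, r3:8, r4:11, r5:2}
[1] andi  r1, r5, 0  →  {r0:0, r1:0, r2:3, r3:8, r4:11, r5:2}
[2] ori   r2, r0, 8  →  {r0:0, r1:0, r2:8, r3:8, r4:11, r5:2}
[3] bne  r4, r2, L7  →  {r0:0, r1:0, r2:8, r3:8, r4:11, r5:2}  ⟨branch taken⟩
[4] ori   r3, r5, 7  →  {r0:0, r1:0, r2:8, r3:7, r4:11, r5:2}
[7] or   r3, r5, r4  →  {r0:0, r1:0, r2:8, r3:11, r4:11, r5:2}
[8] bne  r3, r5, L10  →  {r0:0, r1:0, r2:8, r3:11, r4:11, r5:2}  ⟨branch taken⟩
[9] ori   r3, r1, 11  →  {r0:0, r1:0, r2:8, r3:11, r4:11, r5:2}
[10] nor  r4, r3, r2  →  {r0:0, r1:0, r2:8, r3:11, r4:65524, r5:2}
[11] xori  r0, r5, 12  →  {r0:0, r1:0, r2:8, r3:11, r4:65524, r5:2}

10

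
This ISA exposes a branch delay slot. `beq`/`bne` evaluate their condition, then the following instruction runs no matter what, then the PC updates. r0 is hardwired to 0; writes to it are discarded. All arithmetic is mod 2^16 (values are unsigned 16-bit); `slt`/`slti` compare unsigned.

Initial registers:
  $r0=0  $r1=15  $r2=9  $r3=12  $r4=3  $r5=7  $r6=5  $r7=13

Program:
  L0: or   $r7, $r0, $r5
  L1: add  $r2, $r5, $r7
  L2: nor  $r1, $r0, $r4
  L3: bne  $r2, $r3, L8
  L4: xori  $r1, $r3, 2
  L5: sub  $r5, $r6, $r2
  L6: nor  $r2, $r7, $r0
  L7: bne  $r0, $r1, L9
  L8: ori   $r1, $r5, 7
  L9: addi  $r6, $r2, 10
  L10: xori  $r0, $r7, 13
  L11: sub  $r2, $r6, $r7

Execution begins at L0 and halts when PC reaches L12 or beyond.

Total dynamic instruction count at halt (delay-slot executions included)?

  step pc=0: or   $r7, $r0, $r5  regs=(0,15,9,12,3,7,5,7)
  step pc=1: add  $r2, $r5, $r7  regs=(0,15,14,12,3,7,5,7)
  step pc=2: nor  $r1, $r0, $r4  regs=(0,65532,14,12,3,7,5,7)
  step pc=3: bne  $r2, $r3, L8  cond=T  regs=(0,65532,14,12,3,7,5,7)
  step pc=4: xori  $r1, $r3, 2  regs=(0,14,14,12,3,7,5,7)
  step pc=8: ori   $r1, $r5, 7  regs=(0,7,14,12,3,7,5,7)
  step pc=9: addi  $r6, $r2, 10  regs=(0,7,14,12,3,7,24,7)
  step pc=10: xori  $r0, $r7, 13  regs=(0,7,14,12,3,7,24,7)
  step pc=11: sub  $r2, $r6, $r7  regs=(0,7,17,12,3,7,24,7)

9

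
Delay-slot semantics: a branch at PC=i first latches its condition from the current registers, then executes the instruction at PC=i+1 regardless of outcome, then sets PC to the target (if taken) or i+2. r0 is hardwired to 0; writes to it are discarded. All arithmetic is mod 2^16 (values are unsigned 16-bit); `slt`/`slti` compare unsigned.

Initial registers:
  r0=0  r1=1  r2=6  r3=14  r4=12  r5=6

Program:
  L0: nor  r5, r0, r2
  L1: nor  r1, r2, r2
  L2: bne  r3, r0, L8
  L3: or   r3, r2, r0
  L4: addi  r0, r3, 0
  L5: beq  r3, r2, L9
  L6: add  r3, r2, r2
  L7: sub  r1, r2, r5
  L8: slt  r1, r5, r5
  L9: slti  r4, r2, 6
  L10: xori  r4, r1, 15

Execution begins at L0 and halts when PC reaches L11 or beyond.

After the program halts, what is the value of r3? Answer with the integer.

  step pc=0: nor  r5, r0, r2  regs=(0,1,6,14,12,65529)
  step pc=1: nor  r1, r2, r2  regs=(0,65529,6,14,12,65529)
  step pc=2: bne  r3, r0, L8  cond=T  regs=(0,65529,6,14,12,65529)
  step pc=3: or   r3, r2, r0  regs=(0,65529,6,6,12,65529)
  step pc=8: slt  r1, r5, r5  regs=(0,0,6,6,12,65529)
  step pc=9: slti  r4, r2, 6  regs=(0,0,6,6,0,65529)
  step pc=10: xori  r4, r1, 15  regs=(0,0,6,6,15,65529)

6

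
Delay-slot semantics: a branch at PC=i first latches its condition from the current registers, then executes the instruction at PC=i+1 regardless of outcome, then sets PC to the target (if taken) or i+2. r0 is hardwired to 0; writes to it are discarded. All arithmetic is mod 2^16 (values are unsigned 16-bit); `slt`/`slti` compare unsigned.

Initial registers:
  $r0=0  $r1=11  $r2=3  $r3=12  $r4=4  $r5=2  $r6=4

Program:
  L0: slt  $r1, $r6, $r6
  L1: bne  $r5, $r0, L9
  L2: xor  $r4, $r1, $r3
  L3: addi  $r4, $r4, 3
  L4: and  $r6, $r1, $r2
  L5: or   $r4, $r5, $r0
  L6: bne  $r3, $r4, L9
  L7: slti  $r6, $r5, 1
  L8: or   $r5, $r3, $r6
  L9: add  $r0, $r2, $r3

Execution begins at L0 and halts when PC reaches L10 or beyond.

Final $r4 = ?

PC=0  slt  $r1, $r6, $r6     | $r0=0 $r1=0 $r2=3 $r3=12 $r4=4 $r5=2 $r6=4
PC=1  bne  $r5, $r0, L9      | $r0=0 $r1=0 $r2=3 $r3=12 $r4=4 $r5=2 $r6=4  [TAKEN]
PC=2  xor  $r4, $r1, $r3     | $r0=0 $r1=0 $r2=3 $r3=12 $r4=12 $r5=2 $r6=4
PC=9  add  $r0, $r2, $r3     | $r0=0 $r1=0 $r2=3 $r3=12 $r4=12 $r5=2 $r6=4

12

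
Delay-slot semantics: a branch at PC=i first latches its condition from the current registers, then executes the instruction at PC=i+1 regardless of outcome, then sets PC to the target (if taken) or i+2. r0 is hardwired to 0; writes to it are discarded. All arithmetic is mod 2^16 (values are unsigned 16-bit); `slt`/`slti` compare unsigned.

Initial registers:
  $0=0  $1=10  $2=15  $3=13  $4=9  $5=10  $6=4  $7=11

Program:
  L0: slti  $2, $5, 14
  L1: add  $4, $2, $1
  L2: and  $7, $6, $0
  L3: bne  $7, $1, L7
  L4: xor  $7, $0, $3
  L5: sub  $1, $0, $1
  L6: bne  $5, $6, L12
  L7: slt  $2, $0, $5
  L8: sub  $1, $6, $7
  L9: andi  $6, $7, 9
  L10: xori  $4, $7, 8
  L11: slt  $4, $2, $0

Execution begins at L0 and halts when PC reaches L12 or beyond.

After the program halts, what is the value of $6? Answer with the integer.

PC=0  slti  $2, $5, 14       | $0=0 $1=10 $2=1 $3=13 $4=9 $5=10 $6=4 $7=11
PC=1  add  $4, $2, $1        | $0=0 $1=10 $2=1 $3=13 $4=11 $5=10 $6=4 $7=11
PC=2  and  $7, $6, $0        | $0=0 $1=10 $2=1 $3=13 $4=11 $5=10 $6=4 $7=0
PC=3  bne  $7, $1, L7        | $0=0 $1=10 $2=1 $3=13 $4=11 $5=10 $6=4 $7=0  [TAKEN]
PC=4  xor  $7, $0, $3        | $0=0 $1=10 $2=1 $3=13 $4=11 $5=10 $6=4 $7=13
PC=7  slt  $2, $0, $5        | $0=0 $1=10 $2=1 $3=13 $4=11 $5=10 $6=4 $7=13
PC=8  sub  $1, $6, $7        | $0=0 $1=65527 $2=1 $3=13 $4=11 $5=10 $6=4 $7=13
PC=9  andi  $6, $7, 9        | $0=0 $1=65527 $2=1 $3=13 $4=11 $5=10 $6=9 $7=13
PC=10 xori  $4, $7, 8        | $0=0 $1=65527 $2=1 $3=13 $4=5 $5=10 $6=9 $7=13
PC=11 slt  $4, $2, $0        | $0=0 $1=65527 $2=1 $3=13 $4=0 $5=10 $6=9 $7=13

9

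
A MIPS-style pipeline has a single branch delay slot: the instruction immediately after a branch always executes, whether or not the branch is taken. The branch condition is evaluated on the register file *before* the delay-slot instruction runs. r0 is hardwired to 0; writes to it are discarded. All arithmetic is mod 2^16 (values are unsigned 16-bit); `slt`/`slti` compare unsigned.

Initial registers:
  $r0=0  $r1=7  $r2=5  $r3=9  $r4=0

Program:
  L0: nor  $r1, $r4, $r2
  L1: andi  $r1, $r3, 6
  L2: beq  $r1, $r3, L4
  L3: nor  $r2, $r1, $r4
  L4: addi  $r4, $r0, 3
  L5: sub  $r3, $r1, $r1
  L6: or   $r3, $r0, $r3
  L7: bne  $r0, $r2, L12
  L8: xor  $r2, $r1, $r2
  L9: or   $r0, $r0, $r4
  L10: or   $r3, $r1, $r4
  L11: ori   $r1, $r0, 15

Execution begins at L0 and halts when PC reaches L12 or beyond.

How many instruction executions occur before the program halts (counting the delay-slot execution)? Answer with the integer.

9

[0] nor  $r1, $r4, $r2  →  {$r0:0, $r1:65530, $r2:5, $r3:9, $r4:0}
[1] andi  $r1, $r3, 6  →  {$r0:0, $r1:0, $r2:5, $r3:9, $r4:0}
[2] beq  $r1, $r3, L4  →  {$r0:0, $r1:0, $r2:5, $r3:9, $r4:0}  ⟨branch fallthrough⟩
[3] nor  $r2, $r1, $r4  →  {$r0:0, $r1:0, $r2:65535, $r3:9, $r4:0}
[4] addi  $r4, $r0, 3  →  {$r0:0, $r1:0, $r2:65535, $r3:9, $r4:3}
[5] sub  $r3, $r1, $r1  →  {$r0:0, $r1:0, $r2:65535, $r3:0, $r4:3}
[6] or   $r3, $r0, $r3  →  {$r0:0, $r1:0, $r2:65535, $r3:0, $r4:3}
[7] bne  $r0, $r2, L12  →  {$r0:0, $r1:0, $r2:65535, $r3:0, $r4:3}  ⟨branch taken⟩
[8] xor  $r2, $r1, $r2  →  {$r0:0, $r1:0, $r2:65535, $r3:0, $r4:3}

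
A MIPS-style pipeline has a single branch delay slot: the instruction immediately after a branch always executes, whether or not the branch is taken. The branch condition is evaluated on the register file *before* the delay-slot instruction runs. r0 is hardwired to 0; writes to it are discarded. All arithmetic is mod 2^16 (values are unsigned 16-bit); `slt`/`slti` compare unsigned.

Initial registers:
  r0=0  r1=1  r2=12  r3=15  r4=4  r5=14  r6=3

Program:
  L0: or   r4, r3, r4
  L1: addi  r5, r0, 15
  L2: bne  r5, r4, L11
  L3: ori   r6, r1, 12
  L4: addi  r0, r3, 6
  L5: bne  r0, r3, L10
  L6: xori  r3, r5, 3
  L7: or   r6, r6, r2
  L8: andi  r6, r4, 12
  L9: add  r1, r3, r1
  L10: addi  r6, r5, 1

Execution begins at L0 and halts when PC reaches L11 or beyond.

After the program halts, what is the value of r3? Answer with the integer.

  step pc=0: or   r4, r3, r4  regs=(0,1,12,15,15,14,3)
  step pc=1: addi  r5, r0, 15  regs=(0,1,12,15,15,15,3)
  step pc=2: bne  r5, r4, L11  cond=F  regs=(0,1,12,15,15,15,3)
  step pc=3: ori   r6, r1, 12  regs=(0,1,12,15,15,15,13)
  step pc=4: addi  r0, r3, 6  regs=(0,1,12,15,15,15,13)
  step pc=5: bne  r0, r3, L10  cond=T  regs=(0,1,12,15,15,15,13)
  step pc=6: xori  r3, r5, 3  regs=(0,1,12,12,15,15,13)
  step pc=10: addi  r6, r5, 1  regs=(0,1,12,12,15,15,16)

12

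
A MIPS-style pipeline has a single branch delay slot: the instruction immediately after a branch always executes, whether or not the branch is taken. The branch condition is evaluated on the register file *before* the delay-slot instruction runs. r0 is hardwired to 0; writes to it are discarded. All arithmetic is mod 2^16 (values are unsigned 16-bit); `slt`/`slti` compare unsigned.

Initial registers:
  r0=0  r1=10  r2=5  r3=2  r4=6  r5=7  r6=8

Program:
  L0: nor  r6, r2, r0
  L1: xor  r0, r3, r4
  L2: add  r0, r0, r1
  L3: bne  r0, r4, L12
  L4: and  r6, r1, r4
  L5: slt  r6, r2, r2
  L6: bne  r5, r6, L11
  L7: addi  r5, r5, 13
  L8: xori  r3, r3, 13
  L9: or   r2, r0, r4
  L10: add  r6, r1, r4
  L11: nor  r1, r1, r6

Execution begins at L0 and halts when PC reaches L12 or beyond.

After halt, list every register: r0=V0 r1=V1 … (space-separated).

r0=0 r1=10 r2=5 r3=2 r4=6 r5=7 r6=2

[0] nor  r6, r2, r0  →  {r0:0, r1:10, r2:5, r3:2, r4:6, r5:7, r6:65530}
[1] xor  r0, r3, r4  →  {r0:0, r1:10, r2:5, r3:2, r4:6, r5:7, r6:65530}
[2] add  r0, r0, r1  →  {r0:0, r1:10, r2:5, r3:2, r4:6, r5:7, r6:65530}
[3] bne  r0, r4, L12  →  {r0:0, r1:10, r2:5, r3:2, r4:6, r5:7, r6:65530}  ⟨branch taken⟩
[4] and  r6, r1, r4  →  {r0:0, r1:10, r2:5, r3:2, r4:6, r5:7, r6:2}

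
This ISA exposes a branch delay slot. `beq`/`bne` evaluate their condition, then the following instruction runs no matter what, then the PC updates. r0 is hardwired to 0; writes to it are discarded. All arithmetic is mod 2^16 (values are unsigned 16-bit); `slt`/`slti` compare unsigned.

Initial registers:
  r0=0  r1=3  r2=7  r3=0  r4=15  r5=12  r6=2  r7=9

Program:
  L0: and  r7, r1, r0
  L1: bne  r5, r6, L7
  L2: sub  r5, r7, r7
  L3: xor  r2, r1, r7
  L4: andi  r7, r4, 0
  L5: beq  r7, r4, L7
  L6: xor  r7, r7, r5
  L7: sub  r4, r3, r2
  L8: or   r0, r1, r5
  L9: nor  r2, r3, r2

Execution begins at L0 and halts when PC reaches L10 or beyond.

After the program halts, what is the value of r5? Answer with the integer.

  step pc=0: and  r7, r1, r0  regs=(0,3,7,0,15,12,2,0)
  step pc=1: bne  r5, r6, L7  cond=T  regs=(0,3,7,0,15,12,2,0)
  step pc=2: sub  r5, r7, r7  regs=(0,3,7,0,15,0,2,0)
  step pc=7: sub  r4, r3, r2  regs=(0,3,7,0,65529,0,2,0)
  step pc=8: or   r0, r1, r5  regs=(0,3,7,0,65529,0,2,0)
  step pc=9: nor  r2, r3, r2  regs=(0,3,65528,0,65529,0,2,0)

0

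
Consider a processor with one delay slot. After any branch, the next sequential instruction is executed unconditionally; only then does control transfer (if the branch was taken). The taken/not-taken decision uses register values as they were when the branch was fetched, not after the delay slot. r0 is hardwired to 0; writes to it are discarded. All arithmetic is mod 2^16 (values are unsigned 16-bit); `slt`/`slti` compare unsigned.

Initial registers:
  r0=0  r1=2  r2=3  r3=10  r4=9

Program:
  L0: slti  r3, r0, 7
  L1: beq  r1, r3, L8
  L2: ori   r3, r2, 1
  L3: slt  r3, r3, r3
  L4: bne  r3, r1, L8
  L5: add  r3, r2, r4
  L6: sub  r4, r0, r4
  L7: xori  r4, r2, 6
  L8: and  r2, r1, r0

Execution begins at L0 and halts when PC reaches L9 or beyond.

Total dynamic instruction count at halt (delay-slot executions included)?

7

PC=0  slti  r3, r0, 7        | r0=0 r1=2 r2=3 r3=1 r4=9
PC=1  beq  r1, r3, L8        | r0=0 r1=2 r2=3 r3=1 r4=9  [not taken]
PC=2  ori   r3, r2, 1        | r0=0 r1=2 r2=3 r3=3 r4=9
PC=3  slt  r3, r3, r3        | r0=0 r1=2 r2=3 r3=0 r4=9
PC=4  bne  r3, r1, L8        | r0=0 r1=2 r2=3 r3=0 r4=9  [TAKEN]
PC=5  add  r3, r2, r4        | r0=0 r1=2 r2=3 r3=12 r4=9
PC=8  and  r2, r1, r0        | r0=0 r1=2 r2=0 r3=12 r4=9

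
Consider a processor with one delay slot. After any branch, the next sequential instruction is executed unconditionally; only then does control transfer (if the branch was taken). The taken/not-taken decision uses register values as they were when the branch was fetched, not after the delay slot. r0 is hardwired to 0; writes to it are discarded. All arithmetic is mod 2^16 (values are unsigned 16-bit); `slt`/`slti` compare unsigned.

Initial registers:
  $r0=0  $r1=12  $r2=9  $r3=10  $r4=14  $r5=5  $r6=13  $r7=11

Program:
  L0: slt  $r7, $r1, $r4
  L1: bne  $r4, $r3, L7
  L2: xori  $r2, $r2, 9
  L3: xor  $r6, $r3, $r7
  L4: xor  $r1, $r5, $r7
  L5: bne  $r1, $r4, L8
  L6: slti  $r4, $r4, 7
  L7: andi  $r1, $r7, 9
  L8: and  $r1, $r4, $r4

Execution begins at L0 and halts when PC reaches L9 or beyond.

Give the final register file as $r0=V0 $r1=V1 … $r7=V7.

#0 slt  $r7, $r1, $r4 ; 0/12/9/10/14/5/13/1
#1 bne  $r4, $r3, L7 ; 0/12/9/10/14/5/13/1 ; →target
#2 xori  $r2, $r2, 9 ; 0/12/0/10/14/5/13/1
#7 andi  $r1, $r7, 9 ; 0/1/0/10/14/5/13/1
#8 and  $r1, $r4, $r4 ; 0/14/0/10/14/5/13/1

$r0=0 $r1=14 $r2=0 $r3=10 $r4=14 $r5=5 $r6=13 $r7=1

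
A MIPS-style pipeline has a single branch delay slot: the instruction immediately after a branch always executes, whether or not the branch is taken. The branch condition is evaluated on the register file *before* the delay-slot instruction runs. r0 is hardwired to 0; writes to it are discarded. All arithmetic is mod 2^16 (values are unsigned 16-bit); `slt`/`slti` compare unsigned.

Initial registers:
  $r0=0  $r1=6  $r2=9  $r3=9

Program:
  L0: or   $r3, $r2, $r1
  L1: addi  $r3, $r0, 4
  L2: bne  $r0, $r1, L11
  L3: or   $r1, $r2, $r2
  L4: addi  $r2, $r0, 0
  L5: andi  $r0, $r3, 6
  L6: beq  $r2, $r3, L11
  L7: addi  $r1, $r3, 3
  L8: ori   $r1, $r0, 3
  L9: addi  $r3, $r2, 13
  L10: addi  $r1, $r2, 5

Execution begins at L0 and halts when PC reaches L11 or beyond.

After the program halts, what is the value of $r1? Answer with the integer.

#0 or   $r3, $r2, $r1 ; 0/6/9/15
#1 addi  $r3, $r0, 4 ; 0/6/9/4
#2 bne  $r0, $r1, L11 ; 0/6/9/4 ; →target
#3 or   $r1, $r2, $r2 ; 0/9/9/4

9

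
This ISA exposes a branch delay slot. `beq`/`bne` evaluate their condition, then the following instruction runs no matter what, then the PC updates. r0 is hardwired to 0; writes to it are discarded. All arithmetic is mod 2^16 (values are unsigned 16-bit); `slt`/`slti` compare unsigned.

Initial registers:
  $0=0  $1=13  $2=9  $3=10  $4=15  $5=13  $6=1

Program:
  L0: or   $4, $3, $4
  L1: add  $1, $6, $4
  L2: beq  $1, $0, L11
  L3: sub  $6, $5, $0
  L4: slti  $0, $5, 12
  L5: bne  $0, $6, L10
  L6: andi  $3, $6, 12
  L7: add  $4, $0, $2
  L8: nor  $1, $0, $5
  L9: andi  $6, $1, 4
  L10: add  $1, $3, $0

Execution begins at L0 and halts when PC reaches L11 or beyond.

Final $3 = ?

PC=0  or   $4, $3, $4        | $0=0 $1=13 $2=9 $3=10 $4=15 $5=13 $6=1
PC=1  add  $1, $6, $4        | $0=0 $1=16 $2=9 $3=10 $4=15 $5=13 $6=1
PC=2  beq  $1, $0, L11       | $0=0 $1=16 $2=9 $3=10 $4=15 $5=13 $6=1  [not taken]
PC=3  sub  $6, $5, $0        | $0=0 $1=16 $2=9 $3=10 $4=15 $5=13 $6=13
PC=4  slti  $0, $5, 12       | $0=0 $1=16 $2=9 $3=10 $4=15 $5=13 $6=13
PC=5  bne  $0, $6, L10       | $0=0 $1=16 $2=9 $3=10 $4=15 $5=13 $6=13  [TAKEN]
PC=6  andi  $3, $6, 12       | $0=0 $1=16 $2=9 $3=12 $4=15 $5=13 $6=13
PC=10 add  $1, $3, $0        | $0=0 $1=12 $2=9 $3=12 $4=15 $5=13 $6=13

12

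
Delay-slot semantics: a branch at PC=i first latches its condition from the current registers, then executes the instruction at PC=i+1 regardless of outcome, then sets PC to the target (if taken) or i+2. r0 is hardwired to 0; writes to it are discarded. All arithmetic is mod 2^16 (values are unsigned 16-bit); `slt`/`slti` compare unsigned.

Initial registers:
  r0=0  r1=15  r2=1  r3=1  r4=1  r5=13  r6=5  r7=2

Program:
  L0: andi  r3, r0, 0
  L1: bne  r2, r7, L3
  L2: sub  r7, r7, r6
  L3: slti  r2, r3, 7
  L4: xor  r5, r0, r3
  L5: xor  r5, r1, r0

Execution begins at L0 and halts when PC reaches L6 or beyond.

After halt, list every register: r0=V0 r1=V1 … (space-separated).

r0=0 r1=15 r2=1 r3=0 r4=1 r5=15 r6=5 r7=65533

#0 andi  r3, r0, 0 ; 0/15/1/0/1/13/5/2
#1 bne  r2, r7, L3 ; 0/15/1/0/1/13/5/2 ; →target
#2 sub  r7, r7, r6 ; 0/15/1/0/1/13/5/65533
#3 slti  r2, r3, 7 ; 0/15/1/0/1/13/5/65533
#4 xor  r5, r0, r3 ; 0/15/1/0/1/0/5/65533
#5 xor  r5, r1, r0 ; 0/15/1/0/1/15/5/65533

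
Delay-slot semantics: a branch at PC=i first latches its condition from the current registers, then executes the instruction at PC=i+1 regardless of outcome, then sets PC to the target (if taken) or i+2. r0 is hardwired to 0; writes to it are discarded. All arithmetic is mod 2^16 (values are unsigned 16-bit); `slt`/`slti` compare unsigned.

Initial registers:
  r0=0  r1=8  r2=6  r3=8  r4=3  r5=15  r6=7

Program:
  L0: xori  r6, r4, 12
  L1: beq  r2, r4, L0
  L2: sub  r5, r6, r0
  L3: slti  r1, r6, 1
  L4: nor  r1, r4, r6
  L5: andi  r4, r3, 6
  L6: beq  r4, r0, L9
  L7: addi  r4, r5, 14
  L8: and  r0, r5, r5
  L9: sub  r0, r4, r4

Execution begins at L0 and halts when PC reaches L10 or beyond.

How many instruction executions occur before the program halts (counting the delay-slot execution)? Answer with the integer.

9

#0 xori  r6, r4, 12 ; 0/8/6/8/3/15/15
#1 beq  r2, r4, L0 ; 0/8/6/8/3/15/15 ; →fallthru
#2 sub  r5, r6, r0 ; 0/8/6/8/3/15/15
#3 slti  r1, r6, 1 ; 0/0/6/8/3/15/15
#4 nor  r1, r4, r6 ; 0/65520/6/8/3/15/15
#5 andi  r4, r3, 6 ; 0/65520/6/8/0/15/15
#6 beq  r4, r0, L9 ; 0/65520/6/8/0/15/15 ; →target
#7 addi  r4, r5, 14 ; 0/65520/6/8/29/15/15
#9 sub  r0, r4, r4 ; 0/65520/6/8/29/15/15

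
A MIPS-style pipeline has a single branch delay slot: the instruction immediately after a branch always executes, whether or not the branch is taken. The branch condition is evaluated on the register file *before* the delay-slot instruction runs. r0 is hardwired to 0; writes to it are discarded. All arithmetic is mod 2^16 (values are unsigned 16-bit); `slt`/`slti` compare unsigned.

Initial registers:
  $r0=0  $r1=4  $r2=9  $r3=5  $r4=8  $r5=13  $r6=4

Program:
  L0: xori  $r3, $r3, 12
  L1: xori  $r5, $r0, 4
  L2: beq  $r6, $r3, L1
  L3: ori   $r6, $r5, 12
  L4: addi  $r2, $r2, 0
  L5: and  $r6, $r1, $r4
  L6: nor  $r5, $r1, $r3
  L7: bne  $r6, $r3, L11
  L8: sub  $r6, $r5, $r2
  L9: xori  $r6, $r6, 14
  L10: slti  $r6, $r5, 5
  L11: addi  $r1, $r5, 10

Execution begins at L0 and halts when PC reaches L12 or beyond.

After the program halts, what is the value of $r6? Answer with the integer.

  step pc=0: xori  $r3, $r3, 12  regs=(0,4,9,9,8,13,4)
  step pc=1: xori  $r5, $r0, 4  regs=(0,4,9,9,8,4,4)
  step pc=2: beq  $r6, $r3, L1  cond=F  regs=(0,4,9,9,8,4,4)
  step pc=3: ori   $r6, $r5, 12  regs=(0,4,9,9,8,4,12)
  step pc=4: addi  $r2, $r2, 0  regs=(0,4,9,9,8,4,12)
  step pc=5: and  $r6, $r1, $r4  regs=(0,4,9,9,8,4,0)
  step pc=6: nor  $r5, $r1, $r3  regs=(0,4,9,9,8,65522,0)
  step pc=7: bne  $r6, $r3, L11  cond=T  regs=(0,4,9,9,8,65522,0)
  step pc=8: sub  $r6, $r5, $r2  regs=(0,4,9,9,8,65522,65513)
  step pc=11: addi  $r1, $r5, 10  regs=(0,65532,9,9,8,65522,65513)

65513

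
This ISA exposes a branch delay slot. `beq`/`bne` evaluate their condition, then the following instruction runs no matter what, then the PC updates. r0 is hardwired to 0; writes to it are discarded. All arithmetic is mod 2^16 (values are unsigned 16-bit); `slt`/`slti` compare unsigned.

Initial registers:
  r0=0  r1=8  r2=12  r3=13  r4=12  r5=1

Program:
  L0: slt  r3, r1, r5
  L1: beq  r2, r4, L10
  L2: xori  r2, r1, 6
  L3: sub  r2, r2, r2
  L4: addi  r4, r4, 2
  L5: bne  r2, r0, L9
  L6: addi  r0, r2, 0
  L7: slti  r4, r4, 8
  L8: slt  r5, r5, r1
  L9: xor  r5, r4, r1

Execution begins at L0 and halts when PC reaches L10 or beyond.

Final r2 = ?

#0 slt  r3, r1, r5 ; 0/8/12/0/12/1
#1 beq  r2, r4, L10 ; 0/8/12/0/12/1 ; →target
#2 xori  r2, r1, 6 ; 0/8/14/0/12/1

14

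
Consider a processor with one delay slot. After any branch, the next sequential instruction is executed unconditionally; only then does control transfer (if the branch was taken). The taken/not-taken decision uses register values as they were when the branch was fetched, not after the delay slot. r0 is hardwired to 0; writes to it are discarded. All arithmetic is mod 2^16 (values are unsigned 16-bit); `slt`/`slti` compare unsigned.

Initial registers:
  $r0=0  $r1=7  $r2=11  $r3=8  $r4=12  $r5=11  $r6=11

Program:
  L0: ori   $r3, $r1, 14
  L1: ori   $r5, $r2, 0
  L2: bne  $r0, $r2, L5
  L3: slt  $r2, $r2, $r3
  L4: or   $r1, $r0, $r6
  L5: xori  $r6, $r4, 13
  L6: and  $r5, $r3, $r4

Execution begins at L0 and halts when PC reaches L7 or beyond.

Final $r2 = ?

  step pc=0: ori   $r3, $r1, 14  regs=(0,7,11,15,12,11,11)
  step pc=1: ori   $r5, $r2, 0  regs=(0,7,11,15,12,11,11)
  step pc=2: bne  $r0, $r2, L5  cond=T  regs=(0,7,11,15,12,11,11)
  step pc=3: slt  $r2, $r2, $r3  regs=(0,7,1,15,12,11,11)
  step pc=5: xori  $r6, $r4, 13  regs=(0,7,1,15,12,11,1)
  step pc=6: and  $r5, $r3, $r4  regs=(0,7,1,15,12,12,1)

1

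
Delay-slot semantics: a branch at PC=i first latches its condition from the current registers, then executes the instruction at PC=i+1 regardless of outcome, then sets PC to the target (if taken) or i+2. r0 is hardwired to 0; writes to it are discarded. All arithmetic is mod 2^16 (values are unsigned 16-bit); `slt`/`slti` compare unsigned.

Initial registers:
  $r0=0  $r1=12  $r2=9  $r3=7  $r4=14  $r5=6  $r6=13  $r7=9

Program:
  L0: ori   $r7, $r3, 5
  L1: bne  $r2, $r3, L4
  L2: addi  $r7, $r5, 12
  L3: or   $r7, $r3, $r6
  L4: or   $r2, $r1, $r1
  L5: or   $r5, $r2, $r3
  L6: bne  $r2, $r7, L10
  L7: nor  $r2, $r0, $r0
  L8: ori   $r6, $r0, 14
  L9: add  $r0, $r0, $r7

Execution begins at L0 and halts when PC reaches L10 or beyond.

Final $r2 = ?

65535

PC=0  ori   $r7, $r3, 5      | $r0=0 $r1=12 $r2=9 $r3=7 $r4=14 $r5=6 $r6=13 $r7=7
PC=1  bne  $r2, $r3, L4      | $r0=0 $r1=12 $r2=9 $r3=7 $r4=14 $r5=6 $r6=13 $r7=7  [TAKEN]
PC=2  addi  $r7, $r5, 12     | $r0=0 $r1=12 $r2=9 $r3=7 $r4=14 $r5=6 $r6=13 $r7=18
PC=4  or   $r2, $r1, $r1     | $r0=0 $r1=12 $r2=12 $r3=7 $r4=14 $r5=6 $r6=13 $r7=18
PC=5  or   $r5, $r2, $r3     | $r0=0 $r1=12 $r2=12 $r3=7 $r4=14 $r5=15 $r6=13 $r7=18
PC=6  bne  $r2, $r7, L10     | $r0=0 $r1=12 $r2=12 $r3=7 $r4=14 $r5=15 $r6=13 $r7=18  [TAKEN]
PC=7  nor  $r2, $r0, $r0     | $r0=0 $r1=12 $r2=65535 $r3=7 $r4=14 $r5=15 $r6=13 $r7=18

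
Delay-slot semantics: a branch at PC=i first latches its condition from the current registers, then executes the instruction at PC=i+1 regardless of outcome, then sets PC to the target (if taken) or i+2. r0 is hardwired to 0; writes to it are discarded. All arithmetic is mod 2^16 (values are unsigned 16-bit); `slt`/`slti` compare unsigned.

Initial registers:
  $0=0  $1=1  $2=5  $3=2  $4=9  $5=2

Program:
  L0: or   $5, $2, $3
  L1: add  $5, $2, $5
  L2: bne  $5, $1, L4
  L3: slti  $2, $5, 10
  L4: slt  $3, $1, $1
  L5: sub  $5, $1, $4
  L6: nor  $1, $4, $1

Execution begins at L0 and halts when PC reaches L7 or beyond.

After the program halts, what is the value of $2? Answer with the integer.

#0 or   $5, $2, $3 ; 0/1/5/2/9/7
#1 add  $5, $2, $5 ; 0/1/5/2/9/12
#2 bne  $5, $1, L4 ; 0/1/5/2/9/12 ; →target
#3 slti  $2, $5, 10 ; 0/1/0/2/9/12
#4 slt  $3, $1, $1 ; 0/1/0/0/9/12
#5 sub  $5, $1, $4 ; 0/1/0/0/9/65528
#6 nor  $1, $4, $1 ; 0/65526/0/0/9/65528

0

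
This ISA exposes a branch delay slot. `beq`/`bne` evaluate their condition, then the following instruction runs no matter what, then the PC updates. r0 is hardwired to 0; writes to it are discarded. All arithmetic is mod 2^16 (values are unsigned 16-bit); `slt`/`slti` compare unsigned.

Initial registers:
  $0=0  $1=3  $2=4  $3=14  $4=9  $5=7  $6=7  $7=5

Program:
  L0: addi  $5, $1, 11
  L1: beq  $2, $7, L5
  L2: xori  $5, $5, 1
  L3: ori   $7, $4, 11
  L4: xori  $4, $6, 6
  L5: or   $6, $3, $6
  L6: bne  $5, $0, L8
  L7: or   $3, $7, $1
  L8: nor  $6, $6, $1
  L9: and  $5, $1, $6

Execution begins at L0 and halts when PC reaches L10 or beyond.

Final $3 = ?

11

[0] addi  $5, $1, 11  →  {$0:0, $1:3, $2:4, $3:14, $4:9, $5:14, $6:7, $7:5}
[1] beq  $2, $7, L5  →  {$0:0, $1:3, $2:4, $3:14, $4:9, $5:14, $6:7, $7:5}  ⟨branch fallthrough⟩
[2] xori  $5, $5, 1  →  {$0:0, $1:3, $2:4, $3:14, $4:9, $5:15, $6:7, $7:5}
[3] ori   $7, $4, 11  →  {$0:0, $1:3, $2:4, $3:14, $4:9, $5:15, $6:7, $7:11}
[4] xori  $4, $6, 6  →  {$0:0, $1:3, $2:4, $3:14, $4:1, $5:15, $6:7, $7:11}
[5] or   $6, $3, $6  →  {$0:0, $1:3, $2:4, $3:14, $4:1, $5:15, $6:15, $7:11}
[6] bne  $5, $0, L8  →  {$0:0, $1:3, $2:4, $3:14, $4:1, $5:15, $6:15, $7:11}  ⟨branch taken⟩
[7] or   $3, $7, $1  →  {$0:0, $1:3, $2:4, $3:11, $4:1, $5:15, $6:15, $7:11}
[8] nor  $6, $6, $1  →  {$0:0, $1:3, $2:4, $3:11, $4:1, $5:15, $6:65520, $7:11}
[9] and  $5, $1, $6  →  {$0:0, $1:3, $2:4, $3:11, $4:1, $5:0, $6:65520, $7:11}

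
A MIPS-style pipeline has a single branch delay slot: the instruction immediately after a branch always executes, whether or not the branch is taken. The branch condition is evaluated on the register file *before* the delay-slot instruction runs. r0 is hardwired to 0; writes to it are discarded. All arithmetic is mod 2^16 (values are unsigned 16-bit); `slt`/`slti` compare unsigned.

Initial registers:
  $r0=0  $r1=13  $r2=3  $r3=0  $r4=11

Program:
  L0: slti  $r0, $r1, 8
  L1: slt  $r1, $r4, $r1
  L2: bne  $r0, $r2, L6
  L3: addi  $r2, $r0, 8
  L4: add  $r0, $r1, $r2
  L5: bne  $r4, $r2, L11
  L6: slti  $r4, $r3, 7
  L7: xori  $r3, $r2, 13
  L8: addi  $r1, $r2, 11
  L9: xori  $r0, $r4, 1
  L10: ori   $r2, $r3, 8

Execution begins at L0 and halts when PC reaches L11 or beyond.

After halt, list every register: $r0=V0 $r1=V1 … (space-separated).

PC=0  slti  $r0, $r1, 8      | $r0=0 $r1=13 $r2=3 $r3=0 $r4=11
PC=1  slt  $r1, $r4, $r1     | $r0=0 $r1=1 $r2=3 $r3=0 $r4=11
PC=2  bne  $r0, $r2, L6      | $r0=0 $r1=1 $r2=3 $r3=0 $r4=11  [TAKEN]
PC=3  addi  $r2, $r0, 8      | $r0=0 $r1=1 $r2=8 $r3=0 $r4=11
PC=6  slti  $r4, $r3, 7      | $r0=0 $r1=1 $r2=8 $r3=0 $r4=1
PC=7  xori  $r3, $r2, 13     | $r0=0 $r1=1 $r2=8 $r3=5 $r4=1
PC=8  addi  $r1, $r2, 11     | $r0=0 $r1=19 $r2=8 $r3=5 $r4=1
PC=9  xori  $r0, $r4, 1      | $r0=0 $r1=19 $r2=8 $r3=5 $r4=1
PC=10 ori   $r2, $r3, 8      | $r0=0 $r1=19 $r2=13 $r3=5 $r4=1

$r0=0 $r1=19 $r2=13 $r3=5 $r4=1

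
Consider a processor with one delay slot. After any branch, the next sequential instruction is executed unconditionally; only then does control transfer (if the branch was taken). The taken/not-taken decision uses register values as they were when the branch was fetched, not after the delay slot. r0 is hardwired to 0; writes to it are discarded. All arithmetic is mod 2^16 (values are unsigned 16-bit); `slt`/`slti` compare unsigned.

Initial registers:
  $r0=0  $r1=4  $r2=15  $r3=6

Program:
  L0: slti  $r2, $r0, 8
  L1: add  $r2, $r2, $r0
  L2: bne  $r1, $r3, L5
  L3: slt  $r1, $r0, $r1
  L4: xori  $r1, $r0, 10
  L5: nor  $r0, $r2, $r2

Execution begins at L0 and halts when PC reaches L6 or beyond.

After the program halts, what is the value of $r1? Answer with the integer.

#0 slti  $r2, $r0, 8 ; 0/4/1/6
#1 add  $r2, $r2, $r0 ; 0/4/1/6
#2 bne  $r1, $r3, L5 ; 0/4/1/6 ; →target
#3 slt  $r1, $r0, $r1 ; 0/1/1/6
#5 nor  $r0, $r2, $r2 ; 0/1/1/6

1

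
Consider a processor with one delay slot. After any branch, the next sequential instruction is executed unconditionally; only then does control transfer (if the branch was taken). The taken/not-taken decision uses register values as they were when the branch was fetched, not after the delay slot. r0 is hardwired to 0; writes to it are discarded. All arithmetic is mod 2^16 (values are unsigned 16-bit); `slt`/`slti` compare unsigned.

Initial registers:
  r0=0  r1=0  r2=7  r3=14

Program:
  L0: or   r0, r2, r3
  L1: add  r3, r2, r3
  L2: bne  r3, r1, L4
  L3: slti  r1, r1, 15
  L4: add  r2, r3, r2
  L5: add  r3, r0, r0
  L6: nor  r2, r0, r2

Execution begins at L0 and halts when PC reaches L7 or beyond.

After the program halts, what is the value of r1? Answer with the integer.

1

#0 or   r0, r2, r3 ; 0/0/7/14
#1 add  r3, r2, r3 ; 0/0/7/21
#2 bne  r3, r1, L4 ; 0/0/7/21 ; →target
#3 slti  r1, r1, 15 ; 0/1/7/21
#4 add  r2, r3, r2 ; 0/1/28/21
#5 add  r3, r0, r0 ; 0/1/28/0
#6 nor  r2, r0, r2 ; 0/1/65507/0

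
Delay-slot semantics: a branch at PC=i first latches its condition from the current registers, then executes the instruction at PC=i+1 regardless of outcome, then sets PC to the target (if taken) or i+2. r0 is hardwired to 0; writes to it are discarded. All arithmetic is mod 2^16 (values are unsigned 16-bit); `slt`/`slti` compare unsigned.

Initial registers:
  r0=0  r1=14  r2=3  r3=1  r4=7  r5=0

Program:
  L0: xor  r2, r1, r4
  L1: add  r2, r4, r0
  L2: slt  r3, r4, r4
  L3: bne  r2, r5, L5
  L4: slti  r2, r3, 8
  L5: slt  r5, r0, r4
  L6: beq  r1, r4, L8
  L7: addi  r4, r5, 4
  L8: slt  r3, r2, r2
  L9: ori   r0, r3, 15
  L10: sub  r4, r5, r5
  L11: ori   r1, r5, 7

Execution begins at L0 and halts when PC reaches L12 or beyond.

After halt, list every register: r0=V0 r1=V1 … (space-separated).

  step pc=0: xor  r2, r1, r4  regs=(0,14,9,1,7,0)
  step pc=1: add  r2, r4, r0  regs=(0,14,7,1,7,0)
  step pc=2: slt  r3, r4, r4  regs=(0,14,7,0,7,0)
  step pc=3: bne  r2, r5, L5  cond=T  regs=(0,14,7,0,7,0)
  step pc=4: slti  r2, r3, 8  regs=(0,14,1,0,7,0)
  step pc=5: slt  r5, r0, r4  regs=(0,14,1,0,7,1)
  step pc=6: beq  r1, r4, L8  cond=F  regs=(0,14,1,0,7,1)
  step pc=7: addi  r4, r5, 4  regs=(0,14,1,0,5,1)
  step pc=8: slt  r3, r2, r2  regs=(0,14,1,0,5,1)
  step pc=9: ori   r0, r3, 15  regs=(0,14,1,0,5,1)
  step pc=10: sub  r4, r5, r5  regs=(0,14,1,0,0,1)
  step pc=11: ori   r1, r5, 7  regs=(0,7,1,0,0,1)

r0=0 r1=7 r2=1 r3=0 r4=0 r5=1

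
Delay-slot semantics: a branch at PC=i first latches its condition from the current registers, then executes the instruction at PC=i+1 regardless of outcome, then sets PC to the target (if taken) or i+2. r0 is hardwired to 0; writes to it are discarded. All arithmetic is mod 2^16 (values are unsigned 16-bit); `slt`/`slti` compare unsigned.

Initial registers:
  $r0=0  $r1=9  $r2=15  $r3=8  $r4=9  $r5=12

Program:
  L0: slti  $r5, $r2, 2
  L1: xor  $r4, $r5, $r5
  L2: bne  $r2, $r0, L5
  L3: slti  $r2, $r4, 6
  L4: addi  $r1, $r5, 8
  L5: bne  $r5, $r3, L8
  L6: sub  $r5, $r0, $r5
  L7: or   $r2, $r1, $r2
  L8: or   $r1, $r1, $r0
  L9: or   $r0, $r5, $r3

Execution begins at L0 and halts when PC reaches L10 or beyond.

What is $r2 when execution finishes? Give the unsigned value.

PC=0  slti  $r5, $r2, 2      | $r0=0 $r1=9 $r2=15 $r3=8 $r4=9 $r5=0
PC=1  xor  $r4, $r5, $r5     | $r0=0 $r1=9 $r2=15 $r3=8 $r4=0 $r5=0
PC=2  bne  $r2, $r0, L5      | $r0=0 $r1=9 $r2=15 $r3=8 $r4=0 $r5=0  [TAKEN]
PC=3  slti  $r2, $r4, 6      | $r0=0 $r1=9 $r2=1 $r3=8 $r4=0 $r5=0
PC=5  bne  $r5, $r3, L8      | $r0=0 $r1=9 $r2=1 $r3=8 $r4=0 $r5=0  [TAKEN]
PC=6  sub  $r5, $r0, $r5     | $r0=0 $r1=9 $r2=1 $r3=8 $r4=0 $r5=0
PC=8  or   $r1, $r1, $r0     | $r0=0 $r1=9 $r2=1 $r3=8 $r4=0 $r5=0
PC=9  or   $r0, $r5, $r3     | $r0=0 $r1=9 $r2=1 $r3=8 $r4=0 $r5=0

1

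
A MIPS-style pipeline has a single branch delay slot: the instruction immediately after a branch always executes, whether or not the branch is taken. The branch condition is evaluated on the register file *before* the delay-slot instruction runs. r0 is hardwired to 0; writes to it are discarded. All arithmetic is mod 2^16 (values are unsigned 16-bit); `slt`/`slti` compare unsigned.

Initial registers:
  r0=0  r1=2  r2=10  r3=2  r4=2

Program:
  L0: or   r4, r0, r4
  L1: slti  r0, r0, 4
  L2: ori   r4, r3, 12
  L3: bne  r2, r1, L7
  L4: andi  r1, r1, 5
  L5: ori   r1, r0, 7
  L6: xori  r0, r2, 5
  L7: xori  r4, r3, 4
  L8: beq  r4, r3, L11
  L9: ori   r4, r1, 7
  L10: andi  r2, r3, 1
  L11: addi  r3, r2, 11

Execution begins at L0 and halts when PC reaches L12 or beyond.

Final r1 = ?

0

PC=0  or   r4, r0, r4        | r0=0 r1=2 r2=10 r3=2 r4=2
PC=1  slti  r0, r0, 4        | r0=0 r1=2 r2=10 r3=2 r4=2
PC=2  ori   r4, r3, 12       | r0=0 r1=2 r2=10 r3=2 r4=14
PC=3  bne  r2, r1, L7        | r0=0 r1=2 r2=10 r3=2 r4=14  [TAKEN]
PC=4  andi  r1, r1, 5        | r0=0 r1=0 r2=10 r3=2 r4=14
PC=7  xori  r4, r3, 4        | r0=0 r1=0 r2=10 r3=2 r4=6
PC=8  beq  r4, r3, L11       | r0=0 r1=0 r2=10 r3=2 r4=6  [not taken]
PC=9  ori   r4, r1, 7        | r0=0 r1=0 r2=10 r3=2 r4=7
PC=10 andi  r2, r3, 1        | r0=0 r1=0 r2=0 r3=2 r4=7
PC=11 addi  r3, r2, 11       | r0=0 r1=0 r2=0 r3=11 r4=7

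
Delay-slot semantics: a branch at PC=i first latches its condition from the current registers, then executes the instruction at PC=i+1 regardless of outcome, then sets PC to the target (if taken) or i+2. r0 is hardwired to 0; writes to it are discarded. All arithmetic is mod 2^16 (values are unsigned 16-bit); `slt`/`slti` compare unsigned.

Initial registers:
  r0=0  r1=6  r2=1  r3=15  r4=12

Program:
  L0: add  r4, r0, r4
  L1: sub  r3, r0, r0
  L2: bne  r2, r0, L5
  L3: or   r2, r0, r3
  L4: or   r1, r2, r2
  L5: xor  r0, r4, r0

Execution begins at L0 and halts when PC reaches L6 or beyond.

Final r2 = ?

  step pc=0: add  r4, r0, r4  regs=(0,6,1,15,12)
  step pc=1: sub  r3, r0, r0  regs=(0,6,1,0,12)
  step pc=2: bne  r2, r0, L5  cond=T  regs=(0,6,1,0,12)
  step pc=3: or   r2, r0, r3  regs=(0,6,0,0,12)
  step pc=5: xor  r0, r4, r0  regs=(0,6,0,0,12)

0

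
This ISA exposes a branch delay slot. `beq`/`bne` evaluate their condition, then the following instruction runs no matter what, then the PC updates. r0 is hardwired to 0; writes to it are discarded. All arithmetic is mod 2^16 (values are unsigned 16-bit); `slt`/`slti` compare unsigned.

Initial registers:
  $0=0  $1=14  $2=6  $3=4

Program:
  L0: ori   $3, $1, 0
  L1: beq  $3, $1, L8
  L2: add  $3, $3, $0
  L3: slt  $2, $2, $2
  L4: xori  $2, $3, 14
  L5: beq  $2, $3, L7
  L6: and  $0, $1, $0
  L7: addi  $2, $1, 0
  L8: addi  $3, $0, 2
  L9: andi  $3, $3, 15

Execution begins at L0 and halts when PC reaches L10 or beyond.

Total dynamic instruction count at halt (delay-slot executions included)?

5

  step pc=0: ori   $3, $1, 0  regs=(0,14,6,14)
  step pc=1: beq  $3, $1, L8  cond=T  regs=(0,14,6,14)
  step pc=2: add  $3, $3, $0  regs=(0,14,6,14)
  step pc=8: addi  $3, $0, 2  regs=(0,14,6,2)
  step pc=9: andi  $3, $3, 15  regs=(0,14,6,2)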